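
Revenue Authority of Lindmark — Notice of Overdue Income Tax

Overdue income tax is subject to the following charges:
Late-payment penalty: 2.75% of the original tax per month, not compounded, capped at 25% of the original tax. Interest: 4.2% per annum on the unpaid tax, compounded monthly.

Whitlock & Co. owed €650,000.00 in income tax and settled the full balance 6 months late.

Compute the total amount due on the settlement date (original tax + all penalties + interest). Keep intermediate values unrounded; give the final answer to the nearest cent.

€771,020.00

Penalty: 6 × 2.75% × €650,000.00 = €107,250.00 (below the 25% cap of €162,500.00)
Interest (4.2%/yr ÷ 12 = 0.35%/month): €650,000.00 × ((1 + 0.0035)^6 − 1) = €13,769.9963…
Total = €650,000.00 + €107,250.0000 + €13,769.9963… = €771,020.00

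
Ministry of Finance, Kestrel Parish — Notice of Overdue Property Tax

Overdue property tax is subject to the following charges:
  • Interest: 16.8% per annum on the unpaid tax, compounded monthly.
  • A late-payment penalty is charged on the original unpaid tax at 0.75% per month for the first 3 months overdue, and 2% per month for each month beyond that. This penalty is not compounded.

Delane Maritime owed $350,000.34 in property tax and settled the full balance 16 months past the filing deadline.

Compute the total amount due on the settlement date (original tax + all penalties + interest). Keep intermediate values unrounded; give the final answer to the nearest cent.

$536,070.66

Penalty, months 1–3: 3 × 0.75% × $350,000.34 = $7,875.01…
Penalty, months 4–16: 13 × 2% × $350,000.34 = $91,000.09…
Interest (16.8%/yr ÷ 12 = 1.4%/month): $350,000.34 × ((1 + 0.014)^16 − 1) = $87,195.2235…
Total = $350,000.34 + $98,875.0961… + $87,195.2235… = $536,070.66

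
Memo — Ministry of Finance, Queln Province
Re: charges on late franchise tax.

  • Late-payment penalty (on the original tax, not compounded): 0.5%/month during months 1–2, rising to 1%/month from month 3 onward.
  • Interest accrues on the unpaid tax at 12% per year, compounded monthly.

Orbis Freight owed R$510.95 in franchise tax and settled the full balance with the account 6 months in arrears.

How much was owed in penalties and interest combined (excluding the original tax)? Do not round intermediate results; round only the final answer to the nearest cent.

R$56.98

Penalty, months 1–2: 2 × 0.5% × R$510.95 = R$5.11…
Penalty, months 3–6: 4 × 1% × R$510.95 = R$20.44…
Interest (12%/yr ÷ 12 = 1%/month): R$510.95 × ((1 + 0.01)^6 − 1) = R$31.4337…
Penalties + interest = R$25.5475 + R$31.4337… = R$56.98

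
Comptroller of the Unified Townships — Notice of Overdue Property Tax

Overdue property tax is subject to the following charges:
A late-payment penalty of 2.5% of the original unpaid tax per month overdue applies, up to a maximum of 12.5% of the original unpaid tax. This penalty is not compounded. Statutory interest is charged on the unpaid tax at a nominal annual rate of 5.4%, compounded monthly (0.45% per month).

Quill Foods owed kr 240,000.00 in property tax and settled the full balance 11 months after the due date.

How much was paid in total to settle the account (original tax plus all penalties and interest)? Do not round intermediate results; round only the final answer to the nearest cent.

Penalty (uncapped): 11 × 2.5% × kr 240,000.00 = kr 66,000.00; cap = 12.5% × kr 240,000.00 = kr 30,000.00 → penalty = kr 30,000.00
Interest: kr 240,000.00 × ((1 + 0.0045)^11 − 1) = kr 240,000.00 × 0.0506289… = kr 12,150.9412…
Total = kr 240,000.00 + kr 30,000.0000 + kr 12,150.9412… = kr 282,150.94

kr 282,150.94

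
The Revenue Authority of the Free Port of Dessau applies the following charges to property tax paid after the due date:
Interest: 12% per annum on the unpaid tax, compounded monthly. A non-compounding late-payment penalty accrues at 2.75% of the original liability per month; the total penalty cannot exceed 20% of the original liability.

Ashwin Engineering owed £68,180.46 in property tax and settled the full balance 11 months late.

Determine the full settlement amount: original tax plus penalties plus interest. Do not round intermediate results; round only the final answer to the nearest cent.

Penalty (uncapped): 11 × 2.75% × £68,180.46 = £20,624.59…; cap = 20% × £68,180.46 = £13,636.09… → penalty = £13,636.09…
Interest (12%/yr ÷ 12 = 1%/month): £68,180.46 × ((1 + 0.01)^11 − 1) = £7,886.3211…
Total = £68,180.46 + £13,636.0920 + £7,886.3211… = £89,702.87

£89,702.87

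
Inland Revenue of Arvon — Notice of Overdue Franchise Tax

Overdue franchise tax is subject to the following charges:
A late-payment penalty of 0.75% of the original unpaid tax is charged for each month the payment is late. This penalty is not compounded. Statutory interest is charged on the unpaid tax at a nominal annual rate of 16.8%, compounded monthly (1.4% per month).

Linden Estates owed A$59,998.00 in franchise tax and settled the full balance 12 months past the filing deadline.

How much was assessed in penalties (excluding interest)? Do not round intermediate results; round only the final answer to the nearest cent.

Late-payment penalty: 12 × 0.75% × A$59,998.00 = A$5,399.82

A$5,399.82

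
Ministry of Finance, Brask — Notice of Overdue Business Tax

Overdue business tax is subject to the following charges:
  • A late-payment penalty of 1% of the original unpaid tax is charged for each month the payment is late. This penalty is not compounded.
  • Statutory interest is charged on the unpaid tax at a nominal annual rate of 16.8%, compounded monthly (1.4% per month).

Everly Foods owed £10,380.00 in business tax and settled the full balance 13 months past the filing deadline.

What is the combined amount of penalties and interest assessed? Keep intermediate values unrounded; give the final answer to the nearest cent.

£3,405.69

Late-payment penalty = 1% × £10,380.00 × 13 mo = £1,349.40
Interest: £10,380.00 × ((1 + 0.014)^13 − 1) = £10,380.00 × 0.1981010… = £2,056.2879…
Penalties + interest = £1,349.4000 + £2,056.2879… = £3,405.69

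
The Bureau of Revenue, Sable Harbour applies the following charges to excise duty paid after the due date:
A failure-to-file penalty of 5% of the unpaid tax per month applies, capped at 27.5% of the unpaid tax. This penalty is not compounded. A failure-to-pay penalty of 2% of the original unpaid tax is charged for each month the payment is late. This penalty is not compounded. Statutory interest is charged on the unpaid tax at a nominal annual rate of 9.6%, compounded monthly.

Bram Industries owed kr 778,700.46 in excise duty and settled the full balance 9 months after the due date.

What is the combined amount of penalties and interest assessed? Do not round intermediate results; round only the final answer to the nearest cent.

kr 412,203.16

Failure-to-file: 9 × 5% × kr 778,700.46 = kr 350,415.21…, capped at 27.5% × kr 778,700.46 = kr 214,142.63…
Failure-to-pay penalty = 2% × kr 778,700.46 × 9 mo = kr 140,166.08…
Interest (9.6%/yr ÷ 12 = 0.8%/month): kr 778,700.46 × ((1 + 0.008)^9 − 1) = kr 57,894.4544…
Penalties + interest = kr 354,308.7093 + kr 57,894.4544… = kr 412,203.16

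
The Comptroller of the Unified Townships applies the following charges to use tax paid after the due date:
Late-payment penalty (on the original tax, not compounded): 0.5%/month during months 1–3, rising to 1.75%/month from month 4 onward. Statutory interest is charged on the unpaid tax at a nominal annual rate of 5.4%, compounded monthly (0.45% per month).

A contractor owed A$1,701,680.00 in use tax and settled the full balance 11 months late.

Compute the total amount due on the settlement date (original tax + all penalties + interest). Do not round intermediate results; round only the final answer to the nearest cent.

Penalty, months 1–3: 3 × 0.5% × A$1,701,680.00 = A$25,525.20
Penalty, months 4–11: 8 × 1.75% × A$1,701,680.00 = A$238,235.20
Interest: A$1,701,680.00 × ((1 + 0.0045)^11 − 1) = A$1,701,680.00 × 0.0506289… = A$86,154.2237…
Total = A$1,701,680.00 + A$263,760.4000 + A$86,154.2237… = A$2,051,594.62

A$2,051,594.62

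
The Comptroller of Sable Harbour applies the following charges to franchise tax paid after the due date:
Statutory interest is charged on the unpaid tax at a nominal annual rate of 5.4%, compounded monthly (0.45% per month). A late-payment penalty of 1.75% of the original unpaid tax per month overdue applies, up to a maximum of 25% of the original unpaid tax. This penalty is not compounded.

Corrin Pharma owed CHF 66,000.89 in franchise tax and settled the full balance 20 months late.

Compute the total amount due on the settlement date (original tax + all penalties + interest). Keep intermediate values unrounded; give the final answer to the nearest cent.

Penalty (uncapped): 20 × 1.75% × CHF 66,000.89 = CHF 23,100.31…; cap = 25% × CHF 66,000.89 = CHF 16,500.22… → penalty = CHF 16,500.22…
Interest: CHF 66,000.89 × ((1 + 0.0045)^20 − 1) = CHF 66,000.89 × 0.0939534… = CHF 6,201.0079…
Total = CHF 66,000.89 + CHF 16,500.2225 + CHF 6,201.0079… = CHF 88,702.12

CHF 88,702.12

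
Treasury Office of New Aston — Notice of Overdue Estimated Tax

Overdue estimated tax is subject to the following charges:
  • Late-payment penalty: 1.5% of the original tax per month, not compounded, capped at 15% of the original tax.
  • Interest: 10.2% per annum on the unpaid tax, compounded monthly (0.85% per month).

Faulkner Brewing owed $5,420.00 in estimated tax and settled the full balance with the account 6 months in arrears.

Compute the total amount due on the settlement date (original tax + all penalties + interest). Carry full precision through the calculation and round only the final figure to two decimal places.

$6,190.16

Penalty: 6 × 1.5% × $5,420.00 = $487.80 (below the 15% cap of $813.00)
Interest: $5,420.00 × ((1 + 0.0085)^6 − 1) = $5,420.00 × 0.0520961… = $282.3609…
Total = $5,420.00 + $487.8000 + $282.3609… = $6,190.16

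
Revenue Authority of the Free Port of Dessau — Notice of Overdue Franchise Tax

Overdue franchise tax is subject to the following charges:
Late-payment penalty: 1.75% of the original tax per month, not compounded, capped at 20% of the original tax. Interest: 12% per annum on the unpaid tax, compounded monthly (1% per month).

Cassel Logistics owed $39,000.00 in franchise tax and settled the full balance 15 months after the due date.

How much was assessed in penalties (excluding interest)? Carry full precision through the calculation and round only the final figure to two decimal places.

$7,800.00

Penalty (uncapped): 15 × 1.75% × $39,000.00 = $10,237.50; cap = 20% × $39,000.00 = $7,800.00 → penalty = $7,800.00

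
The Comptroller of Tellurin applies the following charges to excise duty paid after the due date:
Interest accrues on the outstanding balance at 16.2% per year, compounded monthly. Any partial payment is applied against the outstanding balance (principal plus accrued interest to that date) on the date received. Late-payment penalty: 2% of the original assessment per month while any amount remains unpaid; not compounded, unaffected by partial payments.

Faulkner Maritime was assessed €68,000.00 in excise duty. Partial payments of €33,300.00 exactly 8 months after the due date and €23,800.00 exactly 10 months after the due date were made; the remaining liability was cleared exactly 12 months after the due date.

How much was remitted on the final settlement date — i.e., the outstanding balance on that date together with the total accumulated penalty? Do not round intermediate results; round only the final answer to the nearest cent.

€36,610.01

Monthly rate = 16.2% ÷ 12 = 1.35%
Balance at month 8: €68,000.0000 × (1 + 0.0135)^8 = €75,700.5329…
After €33,300.00 payment: €75,700.5329… − €33,300.00 = €42,400.5329…
Balance at month 10: €42,400.5329… × (1 + 0.0135)^2 = €43,553.0748…
After €23,800.00 payment: €43,553.0748… − €23,800.00 = €19,753.0748…
Balance at month 12: €19,753.0748… × (1 + 0.0135)^2 = €20,290.0078…
Penalty: 12 × 2% × €68,000.00 = €16,320.00
Final settlement = outstanding balance + penalty = €20,290.0078… + €16,320.00 = €36,610.01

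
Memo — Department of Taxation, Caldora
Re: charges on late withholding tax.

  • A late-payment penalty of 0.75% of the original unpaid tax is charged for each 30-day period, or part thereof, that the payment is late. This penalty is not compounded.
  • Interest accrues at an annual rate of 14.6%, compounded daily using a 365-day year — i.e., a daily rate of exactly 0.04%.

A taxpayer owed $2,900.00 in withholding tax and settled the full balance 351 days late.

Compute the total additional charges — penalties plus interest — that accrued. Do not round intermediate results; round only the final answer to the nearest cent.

Penalty periods: ⌈351/30⌉ = 12; penalty = 12 × 0.75% × $2,900.00 = $261.00
Interest: $2,900.00 × ((1 + 0.0004)^351 − 1) = $2,900.00 × 0.15070170… = $437.0349…
Penalties + interest = $261.0000 + $437.0349… = $698.03

$698.03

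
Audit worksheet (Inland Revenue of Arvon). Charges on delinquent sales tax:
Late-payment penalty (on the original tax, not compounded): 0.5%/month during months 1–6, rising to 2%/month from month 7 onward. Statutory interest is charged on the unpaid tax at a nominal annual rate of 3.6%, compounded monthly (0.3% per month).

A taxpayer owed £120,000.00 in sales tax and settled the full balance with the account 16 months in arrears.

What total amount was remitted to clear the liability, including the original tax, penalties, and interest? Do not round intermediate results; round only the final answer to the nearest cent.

Penalty, months 1–6: 6 × 0.5% × £120,000.00 = £3,600.00
Penalty, months 7–16: 10 × 2% × £120,000.00 = £24,000.00
Interest: £120,000.00 × ((1 + 0.003)^16 − 1) = £120,000.00 × 0.0490953… = £5,891.4322…
Total = £120,000.00 + £27,600.0000 + £5,891.4322… = £153,491.43

£153,491.43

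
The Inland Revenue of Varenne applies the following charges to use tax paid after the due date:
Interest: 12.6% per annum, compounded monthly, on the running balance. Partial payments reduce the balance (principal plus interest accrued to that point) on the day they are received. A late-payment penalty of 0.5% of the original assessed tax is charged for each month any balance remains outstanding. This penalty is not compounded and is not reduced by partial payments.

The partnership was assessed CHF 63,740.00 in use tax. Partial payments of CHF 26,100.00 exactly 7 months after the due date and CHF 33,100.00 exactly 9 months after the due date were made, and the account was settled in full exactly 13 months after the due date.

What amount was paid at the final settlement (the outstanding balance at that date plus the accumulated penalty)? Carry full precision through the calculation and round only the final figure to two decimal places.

CHF 14,853.09

Monthly rate = 12.6% ÷ 12 = 1.05%
Balance at month 7: CHF 63,740.0000 × (1 + 0.0105)^7 = CHF 68,575.0739…
After CHF 26,100.00 payment: CHF 68,575.0739… − CHF 26,100.00 = CHF 42,475.0739…
Balance at month 9: CHF 42,475.0739… × (1 + 0.0105)^2 = CHF 43,371.7333…
After CHF 33,100.00 payment: CHF 43,371.7333… − CHF 33,100.00 = CHF 10,271.7333…
Balance at month 13: CHF 10,271.7333… × (1 + 0.0105)^4 = CHF 10,709.9885…
Penalty: 13 × 0.5% × CHF 63,740.00 = CHF 4,143.10
Final settlement = outstanding balance + penalty = CHF 10,709.9885… + CHF 4,143.10 = CHF 14,853.09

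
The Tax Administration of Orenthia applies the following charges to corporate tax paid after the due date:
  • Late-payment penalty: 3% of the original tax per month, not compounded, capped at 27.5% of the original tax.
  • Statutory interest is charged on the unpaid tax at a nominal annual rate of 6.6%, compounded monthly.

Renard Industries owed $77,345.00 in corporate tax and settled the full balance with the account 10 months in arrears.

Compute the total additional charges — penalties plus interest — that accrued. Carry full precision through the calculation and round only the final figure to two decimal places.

Penalty (uncapped): 10 × 3% × $77,345.00 = $23,203.50; cap = 27.5% × $77,345.00 = $21,269.88… → penalty = $21,269.88…
Interest (6.6%/yr ÷ 12 = 0.55%/month): $77,345.00 × ((1 + 0.0055)^10 − 1) = $4,360.8200…
Penalties + interest = $21,269.8750 + $4,360.8200… = $25,630.70

$25,630.70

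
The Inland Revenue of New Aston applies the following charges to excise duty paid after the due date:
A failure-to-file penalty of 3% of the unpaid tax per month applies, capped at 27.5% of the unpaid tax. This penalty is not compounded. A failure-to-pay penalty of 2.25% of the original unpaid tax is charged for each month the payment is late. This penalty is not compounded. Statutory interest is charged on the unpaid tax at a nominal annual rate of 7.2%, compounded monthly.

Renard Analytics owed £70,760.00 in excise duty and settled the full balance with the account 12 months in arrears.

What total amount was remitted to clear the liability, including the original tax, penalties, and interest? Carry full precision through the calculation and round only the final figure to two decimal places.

£114,590.45

Failure-to-file: 12 × 3% × £70,760.00 = £25,473.60, capped at 27.5% × £70,760.00 = £19,459.00
Failure-to-pay penalty: 12 × 2.25% × £70,760.00 = £19,105.20
Interest (7.2%/yr ÷ 12 = 0.6%/month): £70,760.00 × ((1 + 0.006)^12 − 1) = £5,266.2541…
Total = £70,760.00 + £38,564.2000 + £5,266.2541… = £114,590.45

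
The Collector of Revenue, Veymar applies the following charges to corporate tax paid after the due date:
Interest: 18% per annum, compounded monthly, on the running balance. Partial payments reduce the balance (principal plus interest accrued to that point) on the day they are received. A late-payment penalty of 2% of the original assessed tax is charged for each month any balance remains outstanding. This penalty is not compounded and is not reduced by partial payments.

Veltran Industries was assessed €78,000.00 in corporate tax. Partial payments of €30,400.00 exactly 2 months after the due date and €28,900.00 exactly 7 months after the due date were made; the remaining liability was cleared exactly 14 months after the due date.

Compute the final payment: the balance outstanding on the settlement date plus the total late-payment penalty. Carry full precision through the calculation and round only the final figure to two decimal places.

Monthly rate = 18% ÷ 12 = 1.5%
Balance at month 2: €78,000.0000 × (1 + 0.015)^2 = €80,357.5500
After €30,400.00 payment: €80,357.5500 − €30,400.00 = €49,957.5500
Balance at month 7: €49,957.5500 × (1 + 0.015)^5 = €53,818.4695…
After €28,900.00 payment: €53,818.4695… − €28,900.00 = €24,918.4695…
Balance at month 14: €24,918.4695… × (1 + 0.015)^7 = €27,655.6366…
Penalty: 14 × 2% × €78,000.00 = €21,840.00
Final settlement = outstanding balance + penalty = €27,655.6366… + €21,840.00 = €49,495.64

€49,495.64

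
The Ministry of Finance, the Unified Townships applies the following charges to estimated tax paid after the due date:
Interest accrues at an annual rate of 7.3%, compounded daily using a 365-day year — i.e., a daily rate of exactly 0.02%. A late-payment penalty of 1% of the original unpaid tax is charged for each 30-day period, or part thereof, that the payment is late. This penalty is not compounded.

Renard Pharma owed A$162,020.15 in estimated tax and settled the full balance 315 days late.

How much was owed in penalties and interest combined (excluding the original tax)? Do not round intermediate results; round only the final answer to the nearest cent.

A$28,356.79

Penalty periods: ⌈315/30⌉ = 11; penalty = 11 × 1% × A$162,020.15 = A$17,822.22…
Interest: A$162,020.15 × ((1 + 0.0002)^315 − 1) = A$162,020.15 × 0.06502013… = A$10,534.5713…
Penalties + interest = A$17,822.2165 + A$10,534.5713… = A$28,356.79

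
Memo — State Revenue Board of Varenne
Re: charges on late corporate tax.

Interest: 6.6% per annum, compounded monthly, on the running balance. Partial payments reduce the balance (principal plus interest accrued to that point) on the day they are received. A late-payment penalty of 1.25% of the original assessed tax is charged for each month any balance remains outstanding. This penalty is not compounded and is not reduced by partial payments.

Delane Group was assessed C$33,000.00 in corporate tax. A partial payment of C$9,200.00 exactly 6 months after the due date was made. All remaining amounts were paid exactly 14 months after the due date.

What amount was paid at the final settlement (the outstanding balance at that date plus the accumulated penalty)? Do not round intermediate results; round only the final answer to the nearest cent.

Monthly rate = 6.6% ÷ 12 = 0.55%
Balance at month 6: C$33,000.0000 × (1 + 0.0055)^6 = C$34,104.0840…
After C$9,200.00 payment: C$34,104.0840… − C$9,200.00 = C$24,904.0840…
Balance at month 14: C$24,904.0840… × (1 + 0.0055)^8 = C$26,021.1911…
Penalty: 14 × 1.25% × C$33,000.00 = C$5,775.00
Final settlement = outstanding balance + penalty = C$26,021.1911… + C$5,775.00 = C$31,796.19

C$31,796.19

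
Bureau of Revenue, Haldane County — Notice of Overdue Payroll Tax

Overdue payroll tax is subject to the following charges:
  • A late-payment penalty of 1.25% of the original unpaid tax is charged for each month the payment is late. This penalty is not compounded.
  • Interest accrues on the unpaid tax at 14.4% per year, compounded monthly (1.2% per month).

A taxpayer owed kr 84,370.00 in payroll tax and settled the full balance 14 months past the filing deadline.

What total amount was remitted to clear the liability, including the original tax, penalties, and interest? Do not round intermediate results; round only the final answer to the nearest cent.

kr 114,469.36

Late-payment penalty = 1.25% × kr 84,370.00 × 14 mo = kr 14,764.75
Interest: kr 84,370.00 × ((1 + 0.012)^14 − 1) = kr 84,370.00 × 0.1817543… = kr 15,334.6066…
Total = kr 84,370.00 + kr 14,764.7500 + kr 15,334.6066… = kr 114,469.36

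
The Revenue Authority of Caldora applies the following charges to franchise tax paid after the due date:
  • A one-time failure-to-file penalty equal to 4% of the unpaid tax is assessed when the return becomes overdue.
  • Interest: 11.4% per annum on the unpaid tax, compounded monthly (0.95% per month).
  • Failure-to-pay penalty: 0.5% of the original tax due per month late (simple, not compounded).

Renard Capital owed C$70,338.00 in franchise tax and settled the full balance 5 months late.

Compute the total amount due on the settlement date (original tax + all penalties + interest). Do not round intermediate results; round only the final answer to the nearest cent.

Failure-to-file penalty: 4% × C$70,338.00 = C$2,813.52
Failure-to-pay penalty: 5 × 0.5% × C$70,338.00 = C$1,758.45
Interest: C$70,338.00 × ((1 + 0.0095)^5 − 1) = C$70,338.00 × 0.0484111… = C$3,405.1410…
Total = C$70,338.00 + C$4,571.9700 + C$3,405.1410… = C$78,315.11

C$78,315.11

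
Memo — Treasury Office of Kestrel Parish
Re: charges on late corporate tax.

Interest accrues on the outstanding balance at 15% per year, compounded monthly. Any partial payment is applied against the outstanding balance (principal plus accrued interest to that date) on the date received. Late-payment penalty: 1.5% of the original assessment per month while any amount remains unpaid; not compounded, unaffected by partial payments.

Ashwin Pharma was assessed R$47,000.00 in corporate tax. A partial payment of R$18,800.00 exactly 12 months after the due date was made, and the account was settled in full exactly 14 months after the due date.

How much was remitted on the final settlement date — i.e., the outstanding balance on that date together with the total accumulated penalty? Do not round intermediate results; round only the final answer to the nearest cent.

R$46,524.94

Monthly rate = 15% ÷ 12 = 1.25%
Balance at month 12: R$47,000.0000 × (1 + 0.0125)^12 = R$54,555.4623…
After R$18,800.00 payment: R$54,555.4623… − R$18,800.00 = R$35,755.4623…
Balance at month 14: R$35,755.4623… × (1 + 0.0125)^2 = R$36,654.9357…
Penalty: 14 × 1.5% × R$47,000.00 = R$9,870.00
Final settlement = outstanding balance + penalty = R$36,654.9357… + R$9,870.00 = R$46,524.94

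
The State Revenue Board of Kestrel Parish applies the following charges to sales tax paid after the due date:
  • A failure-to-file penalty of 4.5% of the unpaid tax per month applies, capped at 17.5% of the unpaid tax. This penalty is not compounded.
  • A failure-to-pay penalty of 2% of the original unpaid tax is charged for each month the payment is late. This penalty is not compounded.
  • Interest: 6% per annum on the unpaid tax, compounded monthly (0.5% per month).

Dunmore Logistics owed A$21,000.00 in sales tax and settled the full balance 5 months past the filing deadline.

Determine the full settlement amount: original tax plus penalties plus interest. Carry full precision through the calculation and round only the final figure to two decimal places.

Failure-to-file: 5 × 4.5% × A$21,000.00 = A$4,725.00, capped at 17.5% × A$21,000.00 = A$3,675.00
Failure-to-pay penalty = 2% × A$21,000.00 × 5 mo = A$2,100.00
Interest: A$21,000.00 × ((1 + 0.005)^5 − 1) = A$21,000.00 × 0.0252513… = A$530.2763…
Total = A$21,000.00 + A$5,775.0000 + A$530.2763… = A$27,305.28

A$27,305.28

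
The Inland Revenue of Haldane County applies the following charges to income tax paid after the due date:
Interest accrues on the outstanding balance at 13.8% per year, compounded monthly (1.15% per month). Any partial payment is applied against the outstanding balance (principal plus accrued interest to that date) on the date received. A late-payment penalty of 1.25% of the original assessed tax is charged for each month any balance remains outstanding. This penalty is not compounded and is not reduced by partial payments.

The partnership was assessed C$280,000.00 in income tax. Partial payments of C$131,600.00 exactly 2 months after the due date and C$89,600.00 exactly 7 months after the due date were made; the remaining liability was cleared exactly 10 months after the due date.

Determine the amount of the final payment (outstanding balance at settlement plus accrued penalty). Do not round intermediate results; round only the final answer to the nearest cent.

C$111,985.72

Balance at month 2: C$280,000.0000 × (1 + 0.0115)^2 = C$286,477.0300
After C$131,600.00 payment: C$286,477.0300 − C$131,600.00 = C$154,877.0300
Balance at month 7: C$154,877.0300 × (1 + 0.0115)^5 = C$163,989.6532…
After C$89,600.00 payment: C$163,989.6532… − C$89,600.00 = C$74,389.6532…
Balance at month 10: C$74,389.6532… × (1 + 0.0115)^3 = C$76,985.7234…
Penalty: 10 × 1.25% × C$280,000.00 = C$35,000.00
Final settlement = outstanding balance + penalty = C$76,985.7234… + C$35,000.00 = C$111,985.72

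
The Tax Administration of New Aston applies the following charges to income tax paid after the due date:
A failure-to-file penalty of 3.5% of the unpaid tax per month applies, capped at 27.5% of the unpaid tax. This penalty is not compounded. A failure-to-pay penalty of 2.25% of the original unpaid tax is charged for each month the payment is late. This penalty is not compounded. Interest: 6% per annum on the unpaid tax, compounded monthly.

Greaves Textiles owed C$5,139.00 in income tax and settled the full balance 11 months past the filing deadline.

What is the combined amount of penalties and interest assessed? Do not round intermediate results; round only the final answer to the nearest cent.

C$2,974.95

Failure-to-file: 11 × 3.5% × C$5,139.00 = C$1,978.52…, capped at 27.5% × C$5,139.00 = C$1,413.23…
Failure-to-pay penalty: 11 × 2.25% × C$5,139.00 = C$1,271.90…
Interest (6%/yr ÷ 12 = 0.5%/month): C$5,139.00 × ((1 + 0.005)^11 − 1) = C$289.8182…
Penalties + interest = C$2,685.1275 + C$289.8182… = C$2,974.95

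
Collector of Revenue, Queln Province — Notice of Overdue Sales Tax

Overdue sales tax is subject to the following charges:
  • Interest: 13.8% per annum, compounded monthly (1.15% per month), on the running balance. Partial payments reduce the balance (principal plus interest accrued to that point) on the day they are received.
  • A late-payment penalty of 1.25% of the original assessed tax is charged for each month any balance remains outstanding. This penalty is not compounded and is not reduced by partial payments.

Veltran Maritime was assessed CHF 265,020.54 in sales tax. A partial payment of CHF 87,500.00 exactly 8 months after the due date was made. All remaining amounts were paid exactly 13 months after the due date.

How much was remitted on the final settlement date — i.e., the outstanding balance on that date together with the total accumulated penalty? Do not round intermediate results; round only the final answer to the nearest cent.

Balance at month 8: CHF 265,020.5400 × (1 + 0.0115)^8 = CHF 290,406.6997…
After CHF 87,500.00 payment: CHF 290,406.6997… − CHF 87,500.00 = CHF 202,906.6997…
Balance at month 13: CHF 202,906.6997… × (1 + 0.0115)^5 = CHF 214,845.2828…
Penalty: 13 × 1.25% × CHF 265,020.54 = CHF 43,065.84…
Final settlement = outstanding balance + penalty = CHF 214,845.2828… + CHF 43,065.84… = CHF 257,911.12

CHF 257,911.12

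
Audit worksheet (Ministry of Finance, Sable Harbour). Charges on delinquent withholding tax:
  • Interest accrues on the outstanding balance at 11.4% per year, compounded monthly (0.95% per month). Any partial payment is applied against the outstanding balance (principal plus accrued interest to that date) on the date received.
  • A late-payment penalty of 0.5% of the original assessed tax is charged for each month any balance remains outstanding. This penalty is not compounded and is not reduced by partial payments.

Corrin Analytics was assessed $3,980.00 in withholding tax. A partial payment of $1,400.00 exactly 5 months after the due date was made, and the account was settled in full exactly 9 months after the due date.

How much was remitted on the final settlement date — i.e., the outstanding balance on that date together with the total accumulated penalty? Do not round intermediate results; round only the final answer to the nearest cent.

Balance at month 5: $3,980.0000 × (1 + 0.0095)^5 = $4,172.6762…
After $1,400.00 payment: $4,172.6762… − $1,400.00 = $2,772.6762…
Balance at month 9: $2,772.6762… × (1 + 0.0095)^4 = $2,879.5489…
Penalty: 9 × 0.5% × $3,980.00 = $179.10
Final settlement = outstanding balance + penalty = $2,879.5489… + $179.10 = $3,058.65

$3,058.65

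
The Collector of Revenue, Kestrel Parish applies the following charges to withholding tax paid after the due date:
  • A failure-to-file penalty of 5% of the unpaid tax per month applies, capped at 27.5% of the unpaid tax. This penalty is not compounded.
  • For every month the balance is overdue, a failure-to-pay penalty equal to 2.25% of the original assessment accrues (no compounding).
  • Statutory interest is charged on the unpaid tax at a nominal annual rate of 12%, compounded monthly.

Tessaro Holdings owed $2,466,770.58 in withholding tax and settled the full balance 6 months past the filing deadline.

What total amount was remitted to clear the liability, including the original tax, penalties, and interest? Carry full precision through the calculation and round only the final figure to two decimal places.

Failure-to-file: 6 × 5% × $2,466,770.58 = $740,031.17…, capped at 27.5% × $2,466,770.58 = $678,361.91…
Failure-to-pay penalty = 2.25% × $2,466,770.58 × 6 mo = $333,014.03…
Interest (12%/yr ÷ 12 = 1%/month): $2,466,770.58 × ((1 + 0.01)^6 − 1) = $151,756.0976…
Total = $2,466,770.58 + $1,011,375.9378 + $151,756.0976… = $3,629,902.62

$3,629,902.62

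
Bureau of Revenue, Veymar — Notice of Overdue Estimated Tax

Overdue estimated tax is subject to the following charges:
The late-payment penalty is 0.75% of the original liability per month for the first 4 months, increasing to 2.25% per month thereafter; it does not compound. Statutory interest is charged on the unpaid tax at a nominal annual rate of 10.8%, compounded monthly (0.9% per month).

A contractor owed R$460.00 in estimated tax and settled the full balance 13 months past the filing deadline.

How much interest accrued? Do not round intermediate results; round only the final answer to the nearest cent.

Interest: R$460.00 × ((1 + 0.009)^13 − 1) = R$460.00 × 0.1235313… = R$56.8244…

R$56.82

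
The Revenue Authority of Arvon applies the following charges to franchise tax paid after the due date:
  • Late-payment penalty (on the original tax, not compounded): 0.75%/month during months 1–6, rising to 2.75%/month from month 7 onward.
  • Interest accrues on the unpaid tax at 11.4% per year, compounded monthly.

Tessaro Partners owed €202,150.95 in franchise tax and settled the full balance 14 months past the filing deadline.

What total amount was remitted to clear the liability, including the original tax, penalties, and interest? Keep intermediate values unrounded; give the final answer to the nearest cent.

€284,332.01

Penalty, months 1–6: 6 × 0.75% × €202,150.95 = €9,096.79…
Penalty, months 7–14: 8 × 2.75% × €202,150.95 = €44,473.21…
Interest (11.4%/yr ÷ 12 = 0.95%/month): €202,150.95 × ((1 + 0.0095)^14 − 1) = €28,611.0597…
Total = €202,150.95 + €53,570.0018… + €28,611.0597… = €284,332.01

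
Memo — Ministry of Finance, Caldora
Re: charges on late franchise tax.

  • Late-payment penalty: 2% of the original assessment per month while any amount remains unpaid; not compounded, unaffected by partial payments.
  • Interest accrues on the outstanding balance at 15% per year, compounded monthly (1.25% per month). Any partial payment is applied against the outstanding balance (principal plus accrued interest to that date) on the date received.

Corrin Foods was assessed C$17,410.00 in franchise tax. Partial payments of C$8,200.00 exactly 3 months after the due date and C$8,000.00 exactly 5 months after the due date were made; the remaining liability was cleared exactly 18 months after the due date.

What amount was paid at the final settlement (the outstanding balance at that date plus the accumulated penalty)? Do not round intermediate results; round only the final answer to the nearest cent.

C$8,758.44

Balance at month 3: C$17,410.0000 × (1 + 0.0125)^3 = C$18,071.0699…
After C$8,200.00 payment: C$18,071.0699… − C$8,200.00 = C$9,871.0699…
Balance at month 5: C$9,871.0699… × (1 + 0.0125)^2 = C$10,119.3890…
After C$8,000.00 payment: C$10,119.3890… − C$8,000.00 = C$2,119.3890…
Balance at month 18: C$2,119.3890… × (1 + 0.0125)^13 = C$2,490.8415…
Penalty: 18 × 2% × C$17,410.00 = C$6,267.60
Final settlement = outstanding balance + penalty = C$2,490.8415… + C$6,267.60 = C$8,758.44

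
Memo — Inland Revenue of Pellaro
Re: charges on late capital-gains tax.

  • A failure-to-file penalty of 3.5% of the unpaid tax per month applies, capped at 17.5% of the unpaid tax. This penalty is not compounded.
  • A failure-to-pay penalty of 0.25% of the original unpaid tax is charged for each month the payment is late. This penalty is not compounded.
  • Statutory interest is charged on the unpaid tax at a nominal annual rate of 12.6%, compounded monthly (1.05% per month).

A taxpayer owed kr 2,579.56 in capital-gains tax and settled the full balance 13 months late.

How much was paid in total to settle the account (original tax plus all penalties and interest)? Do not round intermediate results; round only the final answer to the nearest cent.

kr 3,489.99

Failure-to-file: 13 × 3.5% × kr 2,579.56 = kr 1,173.70…, capped at 17.5% × kr 2,579.56 = kr 451.42…
Failure-to-pay penalty: 13 × 0.25% × kr 2,579.56 = kr 83.84…
Interest: kr 2,579.56 × ((1 + 0.0105)^13 − 1) = kr 2,579.56 × 0.1454394… = kr 375.1698…
Total = kr 2,579.56 + kr 535.2587 + kr 375.1698… = kr 3,489.99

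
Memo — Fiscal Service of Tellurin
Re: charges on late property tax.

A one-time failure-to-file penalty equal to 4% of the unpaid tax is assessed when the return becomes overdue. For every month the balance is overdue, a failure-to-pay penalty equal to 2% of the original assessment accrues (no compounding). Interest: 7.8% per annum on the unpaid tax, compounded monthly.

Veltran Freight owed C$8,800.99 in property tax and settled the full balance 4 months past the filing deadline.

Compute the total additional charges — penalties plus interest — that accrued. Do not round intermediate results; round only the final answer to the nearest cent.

C$1,287.19

Failure-to-file penalty: 4% × C$8,800.99 = C$352.04…
Failure-to-pay penalty: 4 × 2% × C$8,800.99 = C$704.08…
Interest (7.8%/yr ÷ 12 = 0.65%/month): C$8,800.99 × ((1 + 0.0065)^4 − 1) = C$231.0665…
Penalties + interest = C$1,056.1188 + C$231.0665… = C$1,287.19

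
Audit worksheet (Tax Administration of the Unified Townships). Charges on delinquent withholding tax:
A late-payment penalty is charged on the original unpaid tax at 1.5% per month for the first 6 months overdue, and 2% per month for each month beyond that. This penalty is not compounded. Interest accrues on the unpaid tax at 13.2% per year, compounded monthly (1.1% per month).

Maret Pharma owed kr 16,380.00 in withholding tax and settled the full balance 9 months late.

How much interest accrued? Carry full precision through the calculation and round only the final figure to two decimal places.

kr 1,694.83

Interest: kr 16,380.00 × ((1 + 0.011)^9 − 1) = kr 16,380.00 × 0.1034697… = kr 1,694.8332…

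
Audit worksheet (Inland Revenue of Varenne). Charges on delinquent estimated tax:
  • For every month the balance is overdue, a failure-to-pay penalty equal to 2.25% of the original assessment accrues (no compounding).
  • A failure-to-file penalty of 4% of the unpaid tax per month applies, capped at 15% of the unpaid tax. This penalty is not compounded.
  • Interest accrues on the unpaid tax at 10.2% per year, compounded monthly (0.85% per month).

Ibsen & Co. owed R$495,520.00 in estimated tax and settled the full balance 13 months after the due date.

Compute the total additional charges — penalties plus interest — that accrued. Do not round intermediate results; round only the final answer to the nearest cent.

R$276,903.97

Failure-to-file: 13 × 4% × R$495,520.00 = R$257,670.40, capped at 15% × R$495,520.00 = R$74,328.00
Failure-to-pay penalty = 2.25% × R$495,520.00 × 13 mo = R$144,939.60
Interest: R$495,520.00 × ((1 + 0.0085)^13 − 1) = R$495,520.00 × 0.1163149… = R$57,636.3740…
Penalties + interest = R$219,267.6000 + R$57,636.3740… = R$276,903.97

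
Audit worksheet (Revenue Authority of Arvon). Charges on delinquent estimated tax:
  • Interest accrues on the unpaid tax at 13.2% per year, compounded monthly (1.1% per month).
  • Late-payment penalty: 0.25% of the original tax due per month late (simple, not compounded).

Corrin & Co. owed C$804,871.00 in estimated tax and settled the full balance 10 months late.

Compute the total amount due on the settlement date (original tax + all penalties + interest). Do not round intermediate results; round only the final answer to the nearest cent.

C$918,042.17

Late-payment penalty: 10 × 0.25% × C$804,871.00 = C$20,121.78…
Interest: C$804,871.00 × ((1 + 0.011)^10 − 1) = C$804,871.00 × 0.1156078… = C$93,049.3942…
Total = C$804,871.00 + C$20,121.7750 + C$93,049.3942… = C$918,042.17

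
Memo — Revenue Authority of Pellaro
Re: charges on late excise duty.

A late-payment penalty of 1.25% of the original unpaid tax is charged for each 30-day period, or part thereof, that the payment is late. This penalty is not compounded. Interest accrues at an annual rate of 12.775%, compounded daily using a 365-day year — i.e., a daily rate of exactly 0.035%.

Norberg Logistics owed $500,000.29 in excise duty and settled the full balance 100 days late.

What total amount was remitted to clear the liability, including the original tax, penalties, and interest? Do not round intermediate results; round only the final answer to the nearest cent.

$542,807.00

Penalty periods: ⌈100/30⌉ = 4; penalty = 4 × 1.25% × $500,000.29 = $25,000.01…
Interest: $500,000.29 × ((1 + 0.00035)^100 − 1) = $500,000.29 × 0.03561337… = $17,806.6939…
Total = $500,000.29 + $25,000.0145 + $17,806.6939… = $542,807.00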